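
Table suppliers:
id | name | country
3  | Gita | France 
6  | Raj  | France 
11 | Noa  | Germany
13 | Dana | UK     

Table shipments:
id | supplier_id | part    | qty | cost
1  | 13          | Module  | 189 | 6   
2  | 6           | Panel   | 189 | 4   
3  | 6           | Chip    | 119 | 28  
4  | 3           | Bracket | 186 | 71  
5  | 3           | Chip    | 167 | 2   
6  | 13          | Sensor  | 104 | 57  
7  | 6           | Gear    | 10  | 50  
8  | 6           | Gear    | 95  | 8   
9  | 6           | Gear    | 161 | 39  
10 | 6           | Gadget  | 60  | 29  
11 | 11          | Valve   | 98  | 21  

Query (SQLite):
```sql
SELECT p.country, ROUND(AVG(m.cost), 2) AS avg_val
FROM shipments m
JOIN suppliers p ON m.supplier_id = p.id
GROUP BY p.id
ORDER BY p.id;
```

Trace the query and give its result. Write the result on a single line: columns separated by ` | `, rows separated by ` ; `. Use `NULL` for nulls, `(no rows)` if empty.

France | 36.5 ; France | 26.33 ; Germany | 21 ; UK | 31.5

Join each shipments row to its suppliers via supplier_id.
Group joined rows by suppliers.id; compute ROUND(AVG(m.cost), 2) per group.
  3: ids {4, 5} → ROUND(AVG(m.cost), 2)=36.5
  6: ids {2, 3, 7, 8, 9, 10} → ROUND(AVG(m.cost), 2)=26.33
  11: ids {11} → ROUND(AVG(m.cost), 2)=21
  13: ids {1, 6} → ROUND(AVG(m.cost), 2)=31.5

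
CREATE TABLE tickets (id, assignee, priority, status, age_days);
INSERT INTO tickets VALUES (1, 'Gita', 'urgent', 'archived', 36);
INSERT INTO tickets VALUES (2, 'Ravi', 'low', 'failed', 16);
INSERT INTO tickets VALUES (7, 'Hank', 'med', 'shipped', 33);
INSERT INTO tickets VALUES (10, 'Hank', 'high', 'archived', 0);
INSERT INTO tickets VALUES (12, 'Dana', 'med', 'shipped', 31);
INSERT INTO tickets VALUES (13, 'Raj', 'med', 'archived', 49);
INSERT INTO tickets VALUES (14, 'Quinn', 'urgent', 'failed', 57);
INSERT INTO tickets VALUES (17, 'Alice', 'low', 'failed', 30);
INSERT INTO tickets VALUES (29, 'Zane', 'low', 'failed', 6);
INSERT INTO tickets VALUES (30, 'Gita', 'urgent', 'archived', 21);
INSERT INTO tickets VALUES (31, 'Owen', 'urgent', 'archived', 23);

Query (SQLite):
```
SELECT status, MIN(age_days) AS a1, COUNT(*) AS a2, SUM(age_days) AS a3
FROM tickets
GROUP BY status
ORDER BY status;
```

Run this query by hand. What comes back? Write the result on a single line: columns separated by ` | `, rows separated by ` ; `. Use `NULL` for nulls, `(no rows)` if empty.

archived | 0 | 5 | 129 ; failed | 6 | 4 | 109 ; shipped | 31 | 2 | 64

Group tickets by status.
Per group compute: MIN(age_days), COUNT(*), SUM(age_days).
  archived: ids {1, 10, 13, 30, 31} → MIN(age_days)=0, COUNT(*)=5, SUM(age_days)=129
  failed: ids {2, 14, 17, 29} → MIN(age_days)=6, COUNT(*)=4, SUM(age_days)=109
  shipped: ids {7, 12} → MIN(age_days)=31, COUNT(*)=2, SUM(age_days)=64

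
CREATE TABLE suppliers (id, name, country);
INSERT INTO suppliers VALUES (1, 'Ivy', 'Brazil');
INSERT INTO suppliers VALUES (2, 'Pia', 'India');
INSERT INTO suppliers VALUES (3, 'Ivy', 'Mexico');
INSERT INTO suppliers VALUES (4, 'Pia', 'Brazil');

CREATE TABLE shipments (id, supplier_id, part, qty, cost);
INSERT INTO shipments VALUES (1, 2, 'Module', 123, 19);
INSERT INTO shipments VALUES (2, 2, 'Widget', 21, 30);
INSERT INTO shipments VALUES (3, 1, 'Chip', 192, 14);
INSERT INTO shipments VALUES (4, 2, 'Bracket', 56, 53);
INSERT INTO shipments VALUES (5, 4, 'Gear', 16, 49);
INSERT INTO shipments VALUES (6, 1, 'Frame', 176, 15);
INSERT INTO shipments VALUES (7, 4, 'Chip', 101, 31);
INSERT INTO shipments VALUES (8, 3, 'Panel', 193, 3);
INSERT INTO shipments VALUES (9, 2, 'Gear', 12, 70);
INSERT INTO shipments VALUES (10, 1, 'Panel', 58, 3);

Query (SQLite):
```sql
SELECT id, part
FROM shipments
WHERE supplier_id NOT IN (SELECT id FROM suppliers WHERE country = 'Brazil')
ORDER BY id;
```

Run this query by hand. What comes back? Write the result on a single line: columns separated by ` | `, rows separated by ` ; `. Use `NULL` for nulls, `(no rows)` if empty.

1 | Module ; 2 | Widget ; 4 | Bracket ; 8 | Panel ; 9 | Gear

Inner query: suppliers.id where country = 'Brazil'.
Outer: keep shipments rows whose supplier_id is not in that set.
Inner query → {1, 4}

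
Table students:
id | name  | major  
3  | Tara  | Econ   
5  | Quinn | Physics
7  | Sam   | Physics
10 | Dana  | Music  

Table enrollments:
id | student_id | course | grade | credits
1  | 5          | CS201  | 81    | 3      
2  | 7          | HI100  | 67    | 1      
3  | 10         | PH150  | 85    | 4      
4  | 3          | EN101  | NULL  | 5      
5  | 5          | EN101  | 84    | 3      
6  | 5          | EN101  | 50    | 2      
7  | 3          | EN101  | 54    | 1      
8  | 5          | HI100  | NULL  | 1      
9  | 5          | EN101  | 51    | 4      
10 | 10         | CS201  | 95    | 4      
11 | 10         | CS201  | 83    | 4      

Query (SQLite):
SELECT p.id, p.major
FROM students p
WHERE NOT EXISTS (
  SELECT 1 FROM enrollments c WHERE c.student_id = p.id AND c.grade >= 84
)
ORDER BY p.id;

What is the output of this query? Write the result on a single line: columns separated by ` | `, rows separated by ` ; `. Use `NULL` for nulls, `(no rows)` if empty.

3 | Econ ; 7 | Physics

For each students row, check whether any enrollments with matching student_id has grade >= 84.
Keep rows where that is false.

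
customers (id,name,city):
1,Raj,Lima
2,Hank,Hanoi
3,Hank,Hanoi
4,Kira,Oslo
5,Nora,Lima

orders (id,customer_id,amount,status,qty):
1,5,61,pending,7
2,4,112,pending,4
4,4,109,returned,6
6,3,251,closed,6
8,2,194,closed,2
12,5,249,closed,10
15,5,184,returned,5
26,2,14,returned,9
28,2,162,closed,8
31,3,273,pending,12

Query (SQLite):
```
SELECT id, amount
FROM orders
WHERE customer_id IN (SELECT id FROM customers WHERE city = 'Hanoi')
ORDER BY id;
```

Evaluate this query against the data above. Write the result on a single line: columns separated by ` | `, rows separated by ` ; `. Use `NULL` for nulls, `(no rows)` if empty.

Inner query: customers.id where city = 'Hanoi'.
Outer: keep orders rows whose customer_id is in that set.
Inner query → {2, 3}

6 | 251 ; 8 | 194 ; 26 | 14 ; 28 | 162 ; 31 | 273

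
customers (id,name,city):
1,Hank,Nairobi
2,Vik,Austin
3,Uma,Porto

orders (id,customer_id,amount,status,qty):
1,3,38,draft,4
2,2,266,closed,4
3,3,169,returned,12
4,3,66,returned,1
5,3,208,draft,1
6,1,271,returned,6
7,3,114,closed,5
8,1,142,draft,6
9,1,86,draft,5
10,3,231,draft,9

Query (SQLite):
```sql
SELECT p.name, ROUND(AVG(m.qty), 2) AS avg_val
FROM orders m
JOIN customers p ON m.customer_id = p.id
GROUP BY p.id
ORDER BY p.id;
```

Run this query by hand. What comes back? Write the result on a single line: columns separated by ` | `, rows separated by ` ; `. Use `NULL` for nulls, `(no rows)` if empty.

Hank | 5.67 ; Vik | 4 ; Uma | 5.33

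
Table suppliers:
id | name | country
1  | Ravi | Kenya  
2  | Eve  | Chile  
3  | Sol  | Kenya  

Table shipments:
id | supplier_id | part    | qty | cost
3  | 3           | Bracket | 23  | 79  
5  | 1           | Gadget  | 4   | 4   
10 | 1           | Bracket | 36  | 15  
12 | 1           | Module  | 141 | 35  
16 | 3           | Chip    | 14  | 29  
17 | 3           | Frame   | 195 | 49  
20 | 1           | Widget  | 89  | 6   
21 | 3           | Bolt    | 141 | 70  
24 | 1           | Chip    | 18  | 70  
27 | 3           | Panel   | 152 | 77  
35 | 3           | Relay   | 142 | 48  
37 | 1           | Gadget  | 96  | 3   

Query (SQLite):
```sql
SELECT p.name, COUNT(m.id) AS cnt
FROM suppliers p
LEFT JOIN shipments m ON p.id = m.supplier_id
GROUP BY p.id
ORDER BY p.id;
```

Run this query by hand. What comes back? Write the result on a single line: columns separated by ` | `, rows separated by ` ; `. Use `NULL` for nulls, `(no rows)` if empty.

Ravi | 6 ; Eve | 0 ; Sol | 6

LEFT JOIN keeps every suppliers row; unmatched ones get NULL for shipments columns.
Group by suppliers.id and compute COUNT(m.id). COUNT(col) of an all-NULL group is 0.
  1: ids {5, 10, 12, 20, 24, 37} → COUNT(m.id)=6
  2: ids {—} → COUNT(m.id)=0
  3: ids {3, 16, 17, 21, 27, 35} → COUNT(m.id)=6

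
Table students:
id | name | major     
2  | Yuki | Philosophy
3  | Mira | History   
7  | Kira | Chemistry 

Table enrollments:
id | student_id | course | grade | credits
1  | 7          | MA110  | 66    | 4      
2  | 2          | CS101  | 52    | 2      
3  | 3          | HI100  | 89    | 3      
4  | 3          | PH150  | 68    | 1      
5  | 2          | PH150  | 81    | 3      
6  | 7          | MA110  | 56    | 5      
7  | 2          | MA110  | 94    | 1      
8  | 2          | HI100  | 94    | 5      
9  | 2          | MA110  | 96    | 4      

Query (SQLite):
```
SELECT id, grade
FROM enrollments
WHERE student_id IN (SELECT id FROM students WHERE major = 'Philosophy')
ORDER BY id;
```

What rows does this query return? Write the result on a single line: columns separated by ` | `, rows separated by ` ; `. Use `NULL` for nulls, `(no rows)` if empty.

2 | 52 ; 5 | 81 ; 7 | 94 ; 8 | 94 ; 9 | 96

Inner query: students.id where major = 'Philosophy'.
Outer: keep enrollments rows whose student_id is in that set.
Inner query → {2}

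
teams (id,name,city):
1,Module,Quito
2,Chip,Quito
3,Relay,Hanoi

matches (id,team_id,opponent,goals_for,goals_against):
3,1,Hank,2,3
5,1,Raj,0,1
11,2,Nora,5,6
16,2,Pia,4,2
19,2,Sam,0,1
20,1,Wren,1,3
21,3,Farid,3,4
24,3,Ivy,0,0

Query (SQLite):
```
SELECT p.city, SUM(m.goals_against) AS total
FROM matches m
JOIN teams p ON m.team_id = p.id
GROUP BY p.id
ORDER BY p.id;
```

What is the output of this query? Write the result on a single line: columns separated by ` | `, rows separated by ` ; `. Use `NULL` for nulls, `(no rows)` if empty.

Quito | 7 ; Quito | 9 ; Hanoi | 4

Join each matches row to its teams via team_id.
Group joined rows by teams.id; compute SUM(m.goals_against) per group.
  1: ids {3, 5, 20} → SUM(m.goals_against)=7
  2: ids {11, 16, 19} → SUM(m.goals_against)=9
  3: ids {21, 24} → SUM(m.goals_against)=4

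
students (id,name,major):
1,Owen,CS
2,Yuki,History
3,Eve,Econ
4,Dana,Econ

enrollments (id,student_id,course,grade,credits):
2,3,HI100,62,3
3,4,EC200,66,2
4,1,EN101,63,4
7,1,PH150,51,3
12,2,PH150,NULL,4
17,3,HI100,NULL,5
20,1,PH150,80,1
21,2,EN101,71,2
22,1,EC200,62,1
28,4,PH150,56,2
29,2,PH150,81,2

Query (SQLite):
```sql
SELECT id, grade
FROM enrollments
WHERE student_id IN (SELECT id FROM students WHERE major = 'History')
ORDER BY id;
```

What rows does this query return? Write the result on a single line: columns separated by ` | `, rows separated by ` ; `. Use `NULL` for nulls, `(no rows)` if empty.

12 | NULL ; 21 | 71 ; 29 | 81

Inner query: students.id where major = 'History'.
Outer: keep enrollments rows whose student_id is in that set.
Inner query → {2}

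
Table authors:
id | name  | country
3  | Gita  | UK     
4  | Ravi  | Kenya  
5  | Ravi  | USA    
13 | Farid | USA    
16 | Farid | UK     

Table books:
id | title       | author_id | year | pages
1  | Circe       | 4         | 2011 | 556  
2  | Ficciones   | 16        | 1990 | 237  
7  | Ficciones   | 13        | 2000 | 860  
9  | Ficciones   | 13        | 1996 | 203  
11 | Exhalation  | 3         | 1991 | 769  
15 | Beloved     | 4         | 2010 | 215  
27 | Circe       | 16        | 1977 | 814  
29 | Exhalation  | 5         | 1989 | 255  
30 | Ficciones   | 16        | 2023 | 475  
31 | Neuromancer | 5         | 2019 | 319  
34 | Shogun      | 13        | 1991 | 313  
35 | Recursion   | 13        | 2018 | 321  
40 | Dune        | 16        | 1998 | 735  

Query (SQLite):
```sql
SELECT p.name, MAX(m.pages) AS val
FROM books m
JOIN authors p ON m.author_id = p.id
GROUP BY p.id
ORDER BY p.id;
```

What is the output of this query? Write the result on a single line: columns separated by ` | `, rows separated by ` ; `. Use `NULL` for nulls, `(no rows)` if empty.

Gita | 769 ; Ravi | 556 ; Ravi | 319 ; Farid | 860 ; Farid | 814

Join each books row to its authors via author_id.
Group joined rows by authors.id; compute MAX(m.pages) per group.
  3: ids {11} → MAX(m.pages)=769
  4: ids {1, 15} → MAX(m.pages)=556
  5: ids {29, 31} → MAX(m.pages)=319
  13: ids {7, 9, 34, 35} → MAX(m.pages)=860
  16: ids {2, 27, 30, 40} → MAX(m.pages)=814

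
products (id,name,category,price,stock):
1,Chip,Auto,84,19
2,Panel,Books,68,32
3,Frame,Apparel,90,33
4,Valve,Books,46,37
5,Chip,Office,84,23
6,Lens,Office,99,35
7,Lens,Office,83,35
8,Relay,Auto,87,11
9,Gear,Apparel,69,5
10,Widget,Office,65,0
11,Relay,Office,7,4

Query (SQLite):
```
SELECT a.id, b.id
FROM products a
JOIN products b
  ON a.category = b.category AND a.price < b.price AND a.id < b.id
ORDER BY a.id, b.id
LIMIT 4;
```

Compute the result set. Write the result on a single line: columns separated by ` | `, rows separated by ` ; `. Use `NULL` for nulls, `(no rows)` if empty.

1 | 8 ; 5 | 6

Pairs (a,b) with same category, a.price < b.price, a.id < b.id.
category groups: Apparel:{3,9} Auto:{1,8} Books:{2,4} Office:{5,6,7,10,11}
Ordered by (a.id, b.id); first 4.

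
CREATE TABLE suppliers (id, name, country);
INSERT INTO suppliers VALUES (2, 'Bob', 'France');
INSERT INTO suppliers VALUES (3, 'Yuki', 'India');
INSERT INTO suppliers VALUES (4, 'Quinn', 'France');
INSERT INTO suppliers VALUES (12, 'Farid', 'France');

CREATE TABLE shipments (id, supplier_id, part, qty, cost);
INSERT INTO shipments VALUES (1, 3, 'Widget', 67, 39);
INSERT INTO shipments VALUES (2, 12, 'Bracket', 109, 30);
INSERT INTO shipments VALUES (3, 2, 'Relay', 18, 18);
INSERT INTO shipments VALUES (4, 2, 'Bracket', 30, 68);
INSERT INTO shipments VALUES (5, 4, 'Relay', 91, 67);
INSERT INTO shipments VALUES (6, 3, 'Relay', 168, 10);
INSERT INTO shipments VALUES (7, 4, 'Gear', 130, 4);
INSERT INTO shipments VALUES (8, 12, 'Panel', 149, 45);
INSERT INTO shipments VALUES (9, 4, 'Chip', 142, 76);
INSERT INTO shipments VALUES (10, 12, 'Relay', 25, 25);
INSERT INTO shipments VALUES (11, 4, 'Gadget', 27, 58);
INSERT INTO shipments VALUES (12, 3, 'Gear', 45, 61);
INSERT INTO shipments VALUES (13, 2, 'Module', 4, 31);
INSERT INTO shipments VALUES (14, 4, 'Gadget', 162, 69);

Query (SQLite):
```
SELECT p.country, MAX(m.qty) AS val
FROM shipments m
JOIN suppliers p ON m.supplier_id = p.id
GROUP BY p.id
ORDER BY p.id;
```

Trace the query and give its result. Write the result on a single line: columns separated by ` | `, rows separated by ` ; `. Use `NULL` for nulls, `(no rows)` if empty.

Join each shipments row to its suppliers via supplier_id.
Group joined rows by suppliers.id; compute MAX(m.qty) per group.
  2: ids {3, 4, 13} → MAX(m.qty)=30
  3: ids {1, 6, 12} → MAX(m.qty)=168
  4: ids {5, 7, 9, 11, 14} → MAX(m.qty)=162
  12: ids {2, 8, 10} → MAX(m.qty)=149

France | 30 ; India | 168 ; France | 162 ; France | 149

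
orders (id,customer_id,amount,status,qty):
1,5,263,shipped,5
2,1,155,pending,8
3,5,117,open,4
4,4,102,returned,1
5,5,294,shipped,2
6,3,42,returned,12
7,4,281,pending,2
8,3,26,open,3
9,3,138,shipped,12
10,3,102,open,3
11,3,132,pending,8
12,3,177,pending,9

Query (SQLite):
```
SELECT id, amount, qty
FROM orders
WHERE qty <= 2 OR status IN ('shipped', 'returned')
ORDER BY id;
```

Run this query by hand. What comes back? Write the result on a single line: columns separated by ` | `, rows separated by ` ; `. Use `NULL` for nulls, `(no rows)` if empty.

qty <= 2: ids {4, 5, 7}
status IN ('shipped', 'returned'): ids {1, 4, 5, 6, 9}
Combine with OR.

1 | 263 | 5 ; 4 | 102 | 1 ; 5 | 294 | 2 ; 6 | 42 | 12 ; 7 | 281 | 2 ; 9 | 138 | 12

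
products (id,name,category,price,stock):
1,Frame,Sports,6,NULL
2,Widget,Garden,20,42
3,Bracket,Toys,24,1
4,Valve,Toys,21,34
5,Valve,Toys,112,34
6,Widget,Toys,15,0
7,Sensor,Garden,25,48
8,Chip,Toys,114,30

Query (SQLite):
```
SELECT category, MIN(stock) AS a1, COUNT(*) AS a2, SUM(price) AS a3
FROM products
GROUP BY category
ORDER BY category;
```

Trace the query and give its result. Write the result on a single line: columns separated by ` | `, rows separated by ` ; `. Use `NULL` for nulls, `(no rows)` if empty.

Garden | 42 | 2 | 45 ; Sports | NULL | 1 | 6 ; Toys | 0 | 5 | 286

Group products by category.
Per group compute: MIN(stock), COUNT(*), SUM(price).
  Garden: ids {2, 7} → MIN(stock)=42, COUNT(*)=2, SUM(price)=45
  Sports: ids {1} → MIN(stock)=NULL, COUNT(*)=1, SUM(price)=6
  Toys: ids {3, 4, 5, 6, 8} → MIN(stock)=0, COUNT(*)=5, SUM(price)=286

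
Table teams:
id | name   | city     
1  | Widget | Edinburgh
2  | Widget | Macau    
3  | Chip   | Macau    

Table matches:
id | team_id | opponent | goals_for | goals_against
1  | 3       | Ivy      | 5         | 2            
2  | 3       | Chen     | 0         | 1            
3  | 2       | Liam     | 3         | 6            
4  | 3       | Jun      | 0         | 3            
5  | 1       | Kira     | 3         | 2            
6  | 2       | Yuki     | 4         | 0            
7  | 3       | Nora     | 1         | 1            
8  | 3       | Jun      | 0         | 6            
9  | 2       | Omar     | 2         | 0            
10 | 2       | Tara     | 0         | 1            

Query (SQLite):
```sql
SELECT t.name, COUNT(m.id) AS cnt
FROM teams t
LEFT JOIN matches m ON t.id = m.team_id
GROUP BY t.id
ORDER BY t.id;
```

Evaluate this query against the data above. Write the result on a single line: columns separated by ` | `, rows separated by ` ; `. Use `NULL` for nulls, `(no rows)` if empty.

LEFT JOIN keeps every teams row; unmatched ones get NULL for matches columns.
Group by teams.id and compute COUNT(m.id). COUNT(col) of an all-NULL group is 0.
  1: ids {5} → COUNT(m.id)=1
  2: ids {3, 6, 9, 10} → COUNT(m.id)=4
  3: ids {1, 2, 4, 7, 8} → COUNT(m.id)=5

Widget | 1 ; Widget | 4 ; Chip | 5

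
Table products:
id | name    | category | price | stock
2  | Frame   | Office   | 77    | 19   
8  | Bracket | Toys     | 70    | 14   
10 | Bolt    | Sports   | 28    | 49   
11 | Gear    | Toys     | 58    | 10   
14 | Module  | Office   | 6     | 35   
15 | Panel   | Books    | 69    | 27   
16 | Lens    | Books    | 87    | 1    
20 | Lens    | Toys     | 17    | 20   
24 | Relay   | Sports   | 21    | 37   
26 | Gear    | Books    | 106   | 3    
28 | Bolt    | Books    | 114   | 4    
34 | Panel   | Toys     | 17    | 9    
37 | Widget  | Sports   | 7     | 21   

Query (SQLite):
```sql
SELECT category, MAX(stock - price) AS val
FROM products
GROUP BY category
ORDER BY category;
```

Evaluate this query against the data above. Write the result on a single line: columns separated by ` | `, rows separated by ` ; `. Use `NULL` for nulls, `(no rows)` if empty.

Books | -42 ; Office | 29 ; Sports | 21 ; Toys | 3

For each row compute stock - price.
Group by category; take MAX of the expression per group.
  Books: ids {15, 16, 26, 28} → MAX(stock - price)=-42
  Office: ids {2, 14} → MAX(stock - price)=29
  Sports: ids {10, 24, 37} → MAX(stock - price)=21
  Toys: ids {8, 11, 20, 34} → MAX(stock - price)=3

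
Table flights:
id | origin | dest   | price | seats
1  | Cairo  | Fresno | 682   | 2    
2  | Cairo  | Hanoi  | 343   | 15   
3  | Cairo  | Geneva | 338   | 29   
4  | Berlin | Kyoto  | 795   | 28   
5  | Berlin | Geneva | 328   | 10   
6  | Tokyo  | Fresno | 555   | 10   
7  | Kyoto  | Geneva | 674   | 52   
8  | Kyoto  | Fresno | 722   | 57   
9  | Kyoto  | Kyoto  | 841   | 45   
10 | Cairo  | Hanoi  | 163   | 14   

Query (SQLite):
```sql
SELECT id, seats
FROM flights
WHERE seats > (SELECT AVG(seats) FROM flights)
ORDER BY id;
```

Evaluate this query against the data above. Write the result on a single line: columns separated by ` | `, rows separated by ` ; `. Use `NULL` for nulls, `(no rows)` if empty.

3 | 29 ; 4 | 28 ; 7 | 52 ; 8 | 57 ; 9 | 45

Scalar subquery: AVG(seats) over all flights rows = 26.2.
Keep rows where seats > that value.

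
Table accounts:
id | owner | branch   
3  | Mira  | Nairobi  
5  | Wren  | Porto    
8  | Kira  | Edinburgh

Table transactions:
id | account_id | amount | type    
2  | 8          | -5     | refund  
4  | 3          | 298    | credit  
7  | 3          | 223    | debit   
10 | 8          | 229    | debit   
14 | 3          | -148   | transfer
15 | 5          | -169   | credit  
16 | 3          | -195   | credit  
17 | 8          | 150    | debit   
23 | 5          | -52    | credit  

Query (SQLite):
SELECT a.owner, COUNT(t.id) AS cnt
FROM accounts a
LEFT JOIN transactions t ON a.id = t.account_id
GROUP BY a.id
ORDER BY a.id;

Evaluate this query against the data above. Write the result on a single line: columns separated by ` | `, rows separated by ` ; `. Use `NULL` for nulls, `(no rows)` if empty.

Mira | 4 ; Wren | 2 ; Kira | 3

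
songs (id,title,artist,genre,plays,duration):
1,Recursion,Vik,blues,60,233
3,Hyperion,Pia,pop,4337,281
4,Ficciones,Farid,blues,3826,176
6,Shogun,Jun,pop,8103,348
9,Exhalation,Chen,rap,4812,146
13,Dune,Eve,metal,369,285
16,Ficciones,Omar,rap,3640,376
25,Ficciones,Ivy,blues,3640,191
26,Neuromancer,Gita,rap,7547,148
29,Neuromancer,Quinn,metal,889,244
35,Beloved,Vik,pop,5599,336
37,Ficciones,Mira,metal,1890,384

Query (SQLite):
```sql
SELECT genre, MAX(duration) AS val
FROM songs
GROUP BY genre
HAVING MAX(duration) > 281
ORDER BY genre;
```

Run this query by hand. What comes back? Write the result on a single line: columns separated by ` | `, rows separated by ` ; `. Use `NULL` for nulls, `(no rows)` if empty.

Partition songs by genre; compute MAX(duration) within each group.
HAVING: keep groups where MAX(duration) > 281.
  blues: ids {1, 4, 25} → MAX(duration)=233
  metal: ids {13, 29, 37} → MAX(duration)=384
  pop: ids {3, 6, 35} → MAX(duration)=348
  rap: ids {9, 16, 26} → MAX(duration)=376

metal | 384 ; pop | 348 ; rap | 376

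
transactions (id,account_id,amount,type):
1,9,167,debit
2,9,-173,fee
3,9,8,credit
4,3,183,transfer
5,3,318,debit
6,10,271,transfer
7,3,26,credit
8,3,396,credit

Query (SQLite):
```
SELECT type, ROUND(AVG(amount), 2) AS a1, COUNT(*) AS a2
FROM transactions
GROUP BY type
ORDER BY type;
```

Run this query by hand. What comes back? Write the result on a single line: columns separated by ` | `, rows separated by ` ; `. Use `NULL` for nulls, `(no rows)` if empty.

Group transactions by type.
Per group compute: ROUND(AVG(amount), 2), COUNT(*).
  credit: ids {3, 7, 8} → ROUND(AVG(amount), 2)=143.33, COUNT(*)=3
  debit: ids {1, 5} → ROUND(AVG(amount), 2)=242.5, COUNT(*)=2
  fee: ids {2} → ROUND(AVG(amount), 2)=-173, COUNT(*)=1
  transfer: ids {4, 6} → ROUND(AVG(amount), 2)=227, COUNT(*)=2

credit | 143.33 | 3 ; debit | 242.5 | 2 ; fee | -173 | 1 ; transfer | 227 | 2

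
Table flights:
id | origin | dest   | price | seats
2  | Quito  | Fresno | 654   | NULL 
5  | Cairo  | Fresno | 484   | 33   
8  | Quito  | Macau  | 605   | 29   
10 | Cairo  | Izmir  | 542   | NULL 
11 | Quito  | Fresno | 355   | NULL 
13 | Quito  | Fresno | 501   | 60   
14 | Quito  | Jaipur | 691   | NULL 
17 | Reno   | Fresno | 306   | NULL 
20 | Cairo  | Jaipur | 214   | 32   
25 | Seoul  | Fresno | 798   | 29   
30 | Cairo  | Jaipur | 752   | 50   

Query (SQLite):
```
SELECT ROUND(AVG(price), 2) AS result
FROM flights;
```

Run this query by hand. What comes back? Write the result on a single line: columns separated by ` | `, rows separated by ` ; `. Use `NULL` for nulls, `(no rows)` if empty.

536.55

All price values: [654, 484, 605, 542, 355, 501, 691, 306, 214, 798, 752].
AVG = 5902 / 11 (rounded to 2 dp).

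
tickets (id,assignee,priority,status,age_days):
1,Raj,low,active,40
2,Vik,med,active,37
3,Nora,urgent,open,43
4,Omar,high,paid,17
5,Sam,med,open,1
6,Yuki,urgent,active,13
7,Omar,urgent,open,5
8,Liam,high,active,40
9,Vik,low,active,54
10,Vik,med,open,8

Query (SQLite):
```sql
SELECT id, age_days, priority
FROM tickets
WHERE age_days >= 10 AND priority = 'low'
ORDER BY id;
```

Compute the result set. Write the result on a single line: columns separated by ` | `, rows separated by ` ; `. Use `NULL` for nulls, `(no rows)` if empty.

1 | 40 | low ; 9 | 54 | low

age_days >= 10: ids {1, 2, 3, 4, 6, 8, 9}
priority = 'low': ids {1, 9}
Combine with AND.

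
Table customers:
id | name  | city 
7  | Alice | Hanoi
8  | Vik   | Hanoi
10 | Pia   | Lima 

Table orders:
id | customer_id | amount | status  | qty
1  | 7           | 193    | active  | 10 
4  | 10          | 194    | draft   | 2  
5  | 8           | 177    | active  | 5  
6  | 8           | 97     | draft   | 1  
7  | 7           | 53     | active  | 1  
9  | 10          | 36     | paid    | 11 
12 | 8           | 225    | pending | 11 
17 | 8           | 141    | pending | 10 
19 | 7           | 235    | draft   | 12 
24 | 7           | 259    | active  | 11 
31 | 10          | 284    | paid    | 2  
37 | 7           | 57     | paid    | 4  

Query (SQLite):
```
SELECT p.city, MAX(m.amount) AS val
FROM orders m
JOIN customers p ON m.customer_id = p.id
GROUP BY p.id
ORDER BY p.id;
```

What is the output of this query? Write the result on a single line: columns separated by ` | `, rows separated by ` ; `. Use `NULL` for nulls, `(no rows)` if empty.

Join each orders row to its customers via customer_id.
Group joined rows by customers.id; compute MAX(m.amount) per group.
  7: ids {1, 7, 19, 24, 37} → MAX(m.amount)=259
  8: ids {5, 6, 12, 17} → MAX(m.amount)=225
  10: ids {4, 9, 31} → MAX(m.amount)=284

Hanoi | 259 ; Hanoi | 225 ; Lima | 284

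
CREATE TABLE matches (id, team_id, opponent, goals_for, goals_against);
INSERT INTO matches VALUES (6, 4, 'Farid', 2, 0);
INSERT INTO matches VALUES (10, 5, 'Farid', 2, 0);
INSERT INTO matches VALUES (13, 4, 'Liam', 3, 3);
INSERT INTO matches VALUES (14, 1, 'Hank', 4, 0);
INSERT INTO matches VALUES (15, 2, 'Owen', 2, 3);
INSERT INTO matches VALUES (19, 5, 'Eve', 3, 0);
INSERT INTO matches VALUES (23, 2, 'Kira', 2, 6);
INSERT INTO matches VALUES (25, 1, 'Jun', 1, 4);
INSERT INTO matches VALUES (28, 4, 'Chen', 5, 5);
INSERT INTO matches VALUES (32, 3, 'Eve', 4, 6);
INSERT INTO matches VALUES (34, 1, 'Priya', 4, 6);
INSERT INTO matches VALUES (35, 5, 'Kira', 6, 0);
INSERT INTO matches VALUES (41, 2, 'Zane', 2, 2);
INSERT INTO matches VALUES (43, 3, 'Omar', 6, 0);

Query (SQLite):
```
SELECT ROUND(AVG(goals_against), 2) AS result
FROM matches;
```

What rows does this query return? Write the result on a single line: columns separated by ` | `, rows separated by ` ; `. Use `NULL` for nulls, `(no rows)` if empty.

All goals_against values: [0, 0, 3, 0, 3, 0, 6, 4, 5, 6, 6, 0, 2, 0].
AVG = 35 / 14 (rounded to 2 dp).

2.5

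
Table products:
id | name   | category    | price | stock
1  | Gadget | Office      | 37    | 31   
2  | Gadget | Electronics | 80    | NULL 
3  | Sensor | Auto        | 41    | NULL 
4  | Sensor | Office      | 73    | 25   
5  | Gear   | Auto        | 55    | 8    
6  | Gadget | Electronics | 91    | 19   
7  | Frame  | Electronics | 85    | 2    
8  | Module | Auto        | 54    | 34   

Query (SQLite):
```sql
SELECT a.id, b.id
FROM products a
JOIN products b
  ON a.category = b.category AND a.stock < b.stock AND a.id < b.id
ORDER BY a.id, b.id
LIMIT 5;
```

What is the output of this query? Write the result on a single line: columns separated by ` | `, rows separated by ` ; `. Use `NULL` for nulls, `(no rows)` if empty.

Pairs (a,b) with same category, a.stock < b.stock, a.id < b.id.
category groups: Auto:{3,5,8} Electronics:{2,6,7} Office:{1,4}
Ordered by (a.id, b.id); first 5.

5 | 8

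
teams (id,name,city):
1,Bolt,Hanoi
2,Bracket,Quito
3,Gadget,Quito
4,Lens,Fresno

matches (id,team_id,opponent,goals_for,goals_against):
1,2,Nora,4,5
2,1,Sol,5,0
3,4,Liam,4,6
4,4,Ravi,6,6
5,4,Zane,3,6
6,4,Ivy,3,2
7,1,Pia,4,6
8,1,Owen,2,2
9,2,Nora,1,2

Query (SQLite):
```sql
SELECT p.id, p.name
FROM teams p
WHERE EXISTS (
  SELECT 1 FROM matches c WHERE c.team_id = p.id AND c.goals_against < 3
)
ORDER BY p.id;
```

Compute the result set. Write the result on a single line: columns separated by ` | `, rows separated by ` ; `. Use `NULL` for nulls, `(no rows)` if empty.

For each teams row, check whether any matches with matching team_id has goals_against < 3.
Keep rows where that is true.

1 | Bolt ; 2 | Bracket ; 4 | Lens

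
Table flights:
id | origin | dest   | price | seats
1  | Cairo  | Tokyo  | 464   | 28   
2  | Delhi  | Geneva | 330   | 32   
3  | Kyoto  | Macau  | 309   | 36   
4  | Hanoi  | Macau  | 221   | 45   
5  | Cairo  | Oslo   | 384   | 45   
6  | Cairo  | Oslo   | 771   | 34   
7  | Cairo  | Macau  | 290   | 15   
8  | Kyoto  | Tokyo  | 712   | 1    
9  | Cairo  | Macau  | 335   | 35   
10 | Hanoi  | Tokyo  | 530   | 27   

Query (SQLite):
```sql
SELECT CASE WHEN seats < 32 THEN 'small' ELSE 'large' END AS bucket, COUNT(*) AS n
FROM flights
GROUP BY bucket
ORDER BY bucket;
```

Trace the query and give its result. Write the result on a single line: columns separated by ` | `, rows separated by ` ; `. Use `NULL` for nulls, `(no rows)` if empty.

large | 6 ; small | 4

Bucket rows by seats < 32 → 'small' else 'large'; count each bucket.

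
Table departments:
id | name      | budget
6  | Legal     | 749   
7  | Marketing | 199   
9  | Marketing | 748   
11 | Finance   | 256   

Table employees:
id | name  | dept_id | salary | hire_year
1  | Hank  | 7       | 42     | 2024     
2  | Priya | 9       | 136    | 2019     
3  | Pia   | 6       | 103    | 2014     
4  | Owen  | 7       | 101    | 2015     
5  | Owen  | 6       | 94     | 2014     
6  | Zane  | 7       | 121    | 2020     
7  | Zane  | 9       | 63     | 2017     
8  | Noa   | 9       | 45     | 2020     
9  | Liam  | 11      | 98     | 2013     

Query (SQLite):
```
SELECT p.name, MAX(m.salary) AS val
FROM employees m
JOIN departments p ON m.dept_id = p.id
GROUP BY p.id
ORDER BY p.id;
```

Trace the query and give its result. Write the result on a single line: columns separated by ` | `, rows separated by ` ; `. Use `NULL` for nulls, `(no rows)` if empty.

Join each employees row to its departments via dept_id.
Group joined rows by departments.id; compute MAX(m.salary) per group.
  6: ids {3, 5} → MAX(m.salary)=103
  7: ids {1, 4, 6} → MAX(m.salary)=121
  9: ids {2, 7, 8} → MAX(m.salary)=136
  11: ids {9} → MAX(m.salary)=98

Legal | 103 ; Marketing | 121 ; Marketing | 136 ; Finance | 98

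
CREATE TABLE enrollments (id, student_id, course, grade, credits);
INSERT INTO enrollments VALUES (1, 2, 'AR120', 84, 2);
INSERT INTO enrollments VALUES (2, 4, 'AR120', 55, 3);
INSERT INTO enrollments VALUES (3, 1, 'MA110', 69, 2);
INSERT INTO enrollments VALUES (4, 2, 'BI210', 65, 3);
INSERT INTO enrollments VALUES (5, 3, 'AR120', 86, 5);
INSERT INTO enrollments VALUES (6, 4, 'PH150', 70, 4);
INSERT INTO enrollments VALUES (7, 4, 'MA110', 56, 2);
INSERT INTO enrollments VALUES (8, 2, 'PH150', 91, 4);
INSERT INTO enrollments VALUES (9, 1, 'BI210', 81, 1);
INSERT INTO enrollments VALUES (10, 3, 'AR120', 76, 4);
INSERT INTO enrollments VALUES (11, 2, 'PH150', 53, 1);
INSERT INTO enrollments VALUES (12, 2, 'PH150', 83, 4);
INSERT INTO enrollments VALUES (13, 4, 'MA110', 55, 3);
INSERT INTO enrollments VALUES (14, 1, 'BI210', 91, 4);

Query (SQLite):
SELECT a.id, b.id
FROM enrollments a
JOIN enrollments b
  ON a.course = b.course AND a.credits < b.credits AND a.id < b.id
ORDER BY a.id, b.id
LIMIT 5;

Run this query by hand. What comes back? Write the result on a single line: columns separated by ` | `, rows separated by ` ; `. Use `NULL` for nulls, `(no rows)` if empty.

1 | 2 ; 1 | 5 ; 1 | 10 ; 2 | 5 ; 2 | 10

Pairs (a,b) with same course, a.credits < b.credits, a.id < b.id.
course groups: AR120:{1,2,5,10} BI210:{4,9,14} MA110:{3,7,13} PH150:{6,8,11,12}
Ordered by (a.id, b.id); first 5.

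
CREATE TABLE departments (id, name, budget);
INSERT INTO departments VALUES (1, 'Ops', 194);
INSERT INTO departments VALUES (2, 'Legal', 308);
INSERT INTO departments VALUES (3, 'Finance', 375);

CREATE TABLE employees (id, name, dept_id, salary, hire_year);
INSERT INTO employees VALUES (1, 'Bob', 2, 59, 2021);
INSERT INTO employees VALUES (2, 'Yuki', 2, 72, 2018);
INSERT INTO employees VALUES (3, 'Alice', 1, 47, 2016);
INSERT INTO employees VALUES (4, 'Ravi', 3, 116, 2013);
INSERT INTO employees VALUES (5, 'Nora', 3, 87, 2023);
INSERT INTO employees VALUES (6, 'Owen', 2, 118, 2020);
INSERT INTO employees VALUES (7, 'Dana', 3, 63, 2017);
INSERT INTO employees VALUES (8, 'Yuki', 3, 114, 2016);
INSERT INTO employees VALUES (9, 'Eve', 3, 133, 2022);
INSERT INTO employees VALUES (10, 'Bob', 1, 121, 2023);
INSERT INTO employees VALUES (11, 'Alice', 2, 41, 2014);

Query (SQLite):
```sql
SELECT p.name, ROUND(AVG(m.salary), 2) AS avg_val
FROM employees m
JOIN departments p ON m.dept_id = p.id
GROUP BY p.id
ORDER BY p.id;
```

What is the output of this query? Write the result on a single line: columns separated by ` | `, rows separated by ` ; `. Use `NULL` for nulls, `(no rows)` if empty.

Join each employees row to its departments via dept_id.
Group joined rows by departments.id; compute ROUND(AVG(m.salary), 2) per group.
  1: ids {3, 10} → ROUND(AVG(m.salary), 2)=84
  2: ids {1, 2, 6, 11} → ROUND(AVG(m.salary), 2)=72.5
  3: ids {4, 5, 7, 8, 9} → ROUND(AVG(m.salary), 2)=102.6

Ops | 84 ; Legal | 72.5 ; Finance | 102.6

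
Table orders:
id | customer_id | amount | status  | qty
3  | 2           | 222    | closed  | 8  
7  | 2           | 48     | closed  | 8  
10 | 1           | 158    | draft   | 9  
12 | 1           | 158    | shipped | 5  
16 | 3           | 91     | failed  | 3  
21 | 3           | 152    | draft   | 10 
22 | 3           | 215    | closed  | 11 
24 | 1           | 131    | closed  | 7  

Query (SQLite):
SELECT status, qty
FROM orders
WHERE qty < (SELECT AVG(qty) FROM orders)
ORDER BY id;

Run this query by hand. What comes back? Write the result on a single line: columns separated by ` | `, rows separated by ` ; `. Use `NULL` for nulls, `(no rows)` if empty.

Scalar subquery: AVG(qty) over all orders rows = 7.625.
Keep rows where qty < that value.

shipped | 5 ; failed | 3 ; closed | 7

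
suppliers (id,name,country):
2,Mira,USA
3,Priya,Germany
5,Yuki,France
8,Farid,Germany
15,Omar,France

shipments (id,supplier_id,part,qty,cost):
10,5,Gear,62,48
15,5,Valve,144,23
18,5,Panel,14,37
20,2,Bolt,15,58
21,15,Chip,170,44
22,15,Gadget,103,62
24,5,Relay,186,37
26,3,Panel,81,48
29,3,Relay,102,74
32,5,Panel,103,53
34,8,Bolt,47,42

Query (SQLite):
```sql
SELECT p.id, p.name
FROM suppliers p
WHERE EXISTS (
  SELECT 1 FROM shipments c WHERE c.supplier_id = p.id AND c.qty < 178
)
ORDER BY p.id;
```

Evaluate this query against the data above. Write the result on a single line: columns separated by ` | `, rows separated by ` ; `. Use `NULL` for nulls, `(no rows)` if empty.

2 | Mira ; 3 | Priya ; 5 | Yuki ; 8 | Farid ; 15 | Omar

For each suppliers row, check whether any shipments with matching supplier_id has qty < 178.
Keep rows where that is true.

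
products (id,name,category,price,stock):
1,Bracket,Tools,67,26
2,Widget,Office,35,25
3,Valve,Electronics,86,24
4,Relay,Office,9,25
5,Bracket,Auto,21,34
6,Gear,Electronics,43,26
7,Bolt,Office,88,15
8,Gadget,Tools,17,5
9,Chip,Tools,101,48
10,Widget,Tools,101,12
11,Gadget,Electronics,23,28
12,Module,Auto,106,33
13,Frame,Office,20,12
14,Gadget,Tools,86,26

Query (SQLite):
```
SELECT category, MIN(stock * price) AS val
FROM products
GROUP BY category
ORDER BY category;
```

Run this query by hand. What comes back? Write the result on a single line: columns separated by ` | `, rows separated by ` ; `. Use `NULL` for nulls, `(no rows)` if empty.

Auto | 714 ; Electronics | 644 ; Office | 225 ; Tools | 85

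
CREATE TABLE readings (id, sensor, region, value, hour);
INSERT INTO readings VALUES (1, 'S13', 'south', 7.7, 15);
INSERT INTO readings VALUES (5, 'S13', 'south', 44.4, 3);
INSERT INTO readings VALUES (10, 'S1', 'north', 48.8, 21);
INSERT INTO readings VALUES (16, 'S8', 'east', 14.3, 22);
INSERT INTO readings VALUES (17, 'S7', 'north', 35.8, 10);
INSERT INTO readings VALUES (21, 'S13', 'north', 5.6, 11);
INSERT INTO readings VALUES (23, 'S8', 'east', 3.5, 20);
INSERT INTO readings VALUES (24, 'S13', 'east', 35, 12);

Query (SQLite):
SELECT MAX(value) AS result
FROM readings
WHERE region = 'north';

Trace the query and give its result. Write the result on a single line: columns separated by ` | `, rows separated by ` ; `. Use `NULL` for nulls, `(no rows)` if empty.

48.8

Rows where region='north' → value values: [48.8, 35.8, 5.6].
MAX of non-NULL values = 48.8.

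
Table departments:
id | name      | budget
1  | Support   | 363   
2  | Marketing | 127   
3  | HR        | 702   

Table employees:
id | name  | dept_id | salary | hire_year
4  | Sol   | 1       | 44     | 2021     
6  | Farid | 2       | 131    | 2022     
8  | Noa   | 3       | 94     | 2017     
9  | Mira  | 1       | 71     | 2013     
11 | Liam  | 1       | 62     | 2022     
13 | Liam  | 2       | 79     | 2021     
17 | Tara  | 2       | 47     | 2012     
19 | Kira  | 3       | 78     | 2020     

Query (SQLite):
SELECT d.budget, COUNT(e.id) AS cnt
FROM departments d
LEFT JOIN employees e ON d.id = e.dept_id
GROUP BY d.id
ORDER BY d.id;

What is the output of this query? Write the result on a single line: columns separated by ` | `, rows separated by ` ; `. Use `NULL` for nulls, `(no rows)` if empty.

LEFT JOIN keeps every departments row; unmatched ones get NULL for employees columns.
Group by departments.id and compute COUNT(e.id). COUNT(col) of an all-NULL group is 0.
  1: ids {4, 9, 11} → COUNT(e.id)=3
  2: ids {6, 13, 17} → COUNT(e.id)=3
  3: ids {8, 19} → COUNT(e.id)=2

363 | 3 ; 127 | 3 ; 702 | 2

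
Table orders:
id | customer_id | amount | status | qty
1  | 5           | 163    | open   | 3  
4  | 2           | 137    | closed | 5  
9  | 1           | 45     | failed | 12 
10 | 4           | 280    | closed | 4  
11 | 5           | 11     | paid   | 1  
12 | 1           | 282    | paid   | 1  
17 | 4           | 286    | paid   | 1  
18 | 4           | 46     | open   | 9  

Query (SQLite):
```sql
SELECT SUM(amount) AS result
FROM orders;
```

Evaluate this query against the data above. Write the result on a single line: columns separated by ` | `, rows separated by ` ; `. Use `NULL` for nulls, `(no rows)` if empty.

All amount values: [163, 137, 45, 280, 11, 282, 286, 46].
SUM of non-NULL values = 1250.

1250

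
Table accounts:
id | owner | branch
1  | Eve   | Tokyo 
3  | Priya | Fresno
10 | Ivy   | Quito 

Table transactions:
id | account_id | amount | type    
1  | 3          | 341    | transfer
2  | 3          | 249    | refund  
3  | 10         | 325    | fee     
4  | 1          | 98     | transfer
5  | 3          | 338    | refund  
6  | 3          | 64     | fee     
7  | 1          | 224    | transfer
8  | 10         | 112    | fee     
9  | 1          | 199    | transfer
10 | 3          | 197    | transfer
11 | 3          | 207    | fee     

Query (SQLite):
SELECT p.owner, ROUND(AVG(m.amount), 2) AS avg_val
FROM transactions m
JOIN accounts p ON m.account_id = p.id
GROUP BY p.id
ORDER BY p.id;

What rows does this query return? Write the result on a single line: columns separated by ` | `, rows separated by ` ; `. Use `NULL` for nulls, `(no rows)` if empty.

Join each transactions row to its accounts via account_id.
Group joined rows by accounts.id; compute ROUND(AVG(m.amount), 2) per group.
  1: ids {4, 7, 9} → ROUND(AVG(m.amount), 2)=173.67
  3: ids {1, 2, 5, 6, 10, 11} → ROUND(AVG(m.amount), 2)=232.67
  10: ids {3, 8} → ROUND(AVG(m.amount), 2)=218.5

Eve | 173.67 ; Priya | 232.67 ; Ivy | 218.5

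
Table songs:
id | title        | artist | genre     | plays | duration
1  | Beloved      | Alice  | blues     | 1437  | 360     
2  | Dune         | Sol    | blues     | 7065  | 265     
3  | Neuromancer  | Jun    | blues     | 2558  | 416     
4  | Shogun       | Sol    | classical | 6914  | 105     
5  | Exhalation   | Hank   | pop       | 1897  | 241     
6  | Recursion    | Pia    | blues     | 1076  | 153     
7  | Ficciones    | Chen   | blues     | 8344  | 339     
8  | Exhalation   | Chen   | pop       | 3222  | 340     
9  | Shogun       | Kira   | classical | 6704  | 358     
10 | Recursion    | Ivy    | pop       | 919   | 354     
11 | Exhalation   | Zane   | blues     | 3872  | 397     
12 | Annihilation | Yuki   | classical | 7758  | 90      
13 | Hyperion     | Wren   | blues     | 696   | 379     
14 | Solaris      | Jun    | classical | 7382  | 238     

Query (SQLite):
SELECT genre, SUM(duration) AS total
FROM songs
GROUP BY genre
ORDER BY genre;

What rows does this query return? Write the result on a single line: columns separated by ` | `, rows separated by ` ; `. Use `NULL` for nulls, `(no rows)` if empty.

Partition songs by genre; compute SUM(duration) within each group.
  blues: ids {1, 2, 3, 6, 7, 11, 13} → SUM(duration)=2309
  classical: ids {4, 9, 12, 14} → SUM(duration)=791
  pop: ids {5, 8, 10} → SUM(duration)=935

blues | 2309 ; classical | 791 ; pop | 935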